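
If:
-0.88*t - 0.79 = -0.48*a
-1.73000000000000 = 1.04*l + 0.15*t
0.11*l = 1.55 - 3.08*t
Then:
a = 2.68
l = -1.75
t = 0.57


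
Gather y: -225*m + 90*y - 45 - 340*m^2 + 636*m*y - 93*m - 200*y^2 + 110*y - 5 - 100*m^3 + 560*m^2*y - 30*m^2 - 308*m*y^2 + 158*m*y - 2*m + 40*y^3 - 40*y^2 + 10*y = -100*m^3 - 370*m^2 - 320*m + 40*y^3 + y^2*(-308*m - 240) + y*(560*m^2 + 794*m + 210) - 50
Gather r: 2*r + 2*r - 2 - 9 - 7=4*r - 18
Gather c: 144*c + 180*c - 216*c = 108*c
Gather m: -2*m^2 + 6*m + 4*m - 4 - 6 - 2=-2*m^2 + 10*m - 12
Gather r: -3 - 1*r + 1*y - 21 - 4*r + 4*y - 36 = -5*r + 5*y - 60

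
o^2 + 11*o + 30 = (o + 5)*(o + 6)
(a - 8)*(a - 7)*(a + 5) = a^3 - 10*a^2 - 19*a + 280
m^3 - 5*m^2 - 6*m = m*(m - 6)*(m + 1)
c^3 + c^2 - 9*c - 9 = (c - 3)*(c + 1)*(c + 3)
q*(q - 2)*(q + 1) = q^3 - q^2 - 2*q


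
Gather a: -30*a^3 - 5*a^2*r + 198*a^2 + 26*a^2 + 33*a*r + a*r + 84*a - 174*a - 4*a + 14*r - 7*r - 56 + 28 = -30*a^3 + a^2*(224 - 5*r) + a*(34*r - 94) + 7*r - 28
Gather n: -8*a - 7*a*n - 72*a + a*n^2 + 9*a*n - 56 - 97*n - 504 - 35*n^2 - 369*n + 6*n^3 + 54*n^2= -80*a + 6*n^3 + n^2*(a + 19) + n*(2*a - 466) - 560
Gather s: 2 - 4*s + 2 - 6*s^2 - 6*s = -6*s^2 - 10*s + 4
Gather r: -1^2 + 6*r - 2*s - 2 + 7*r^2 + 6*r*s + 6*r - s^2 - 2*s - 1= 7*r^2 + r*(6*s + 12) - s^2 - 4*s - 4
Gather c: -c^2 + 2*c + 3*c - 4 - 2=-c^2 + 5*c - 6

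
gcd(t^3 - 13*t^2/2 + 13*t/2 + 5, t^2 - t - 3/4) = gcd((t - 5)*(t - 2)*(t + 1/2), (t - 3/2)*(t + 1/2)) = t + 1/2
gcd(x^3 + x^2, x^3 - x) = x^2 + x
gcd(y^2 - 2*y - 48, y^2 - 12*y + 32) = y - 8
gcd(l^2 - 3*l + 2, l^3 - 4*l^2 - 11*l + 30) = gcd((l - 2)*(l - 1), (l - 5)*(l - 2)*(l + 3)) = l - 2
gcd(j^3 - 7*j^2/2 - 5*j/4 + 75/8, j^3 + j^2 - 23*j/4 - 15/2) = j^2 - j - 15/4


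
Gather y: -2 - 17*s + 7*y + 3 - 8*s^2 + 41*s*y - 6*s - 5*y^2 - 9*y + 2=-8*s^2 - 23*s - 5*y^2 + y*(41*s - 2) + 3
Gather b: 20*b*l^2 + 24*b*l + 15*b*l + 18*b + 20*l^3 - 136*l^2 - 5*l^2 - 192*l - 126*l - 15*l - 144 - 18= b*(20*l^2 + 39*l + 18) + 20*l^3 - 141*l^2 - 333*l - 162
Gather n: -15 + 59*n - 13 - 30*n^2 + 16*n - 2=-30*n^2 + 75*n - 30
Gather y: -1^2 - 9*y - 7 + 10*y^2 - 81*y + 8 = 10*y^2 - 90*y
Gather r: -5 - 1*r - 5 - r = -2*r - 10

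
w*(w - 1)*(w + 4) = w^3 + 3*w^2 - 4*w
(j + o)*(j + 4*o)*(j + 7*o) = j^3 + 12*j^2*o + 39*j*o^2 + 28*o^3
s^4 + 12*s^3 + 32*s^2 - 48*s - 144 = (s - 2)*(s + 2)*(s + 6)^2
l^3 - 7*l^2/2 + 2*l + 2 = (l - 2)^2*(l + 1/2)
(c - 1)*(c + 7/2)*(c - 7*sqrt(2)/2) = c^3 - 7*sqrt(2)*c^2/2 + 5*c^2/2 - 35*sqrt(2)*c/4 - 7*c/2 + 49*sqrt(2)/4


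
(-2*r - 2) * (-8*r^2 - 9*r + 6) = 16*r^3 + 34*r^2 + 6*r - 12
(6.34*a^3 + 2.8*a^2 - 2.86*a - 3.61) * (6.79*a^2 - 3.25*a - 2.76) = 43.0486*a^5 - 1.593*a^4 - 46.0178*a^3 - 22.9449*a^2 + 19.6261*a + 9.9636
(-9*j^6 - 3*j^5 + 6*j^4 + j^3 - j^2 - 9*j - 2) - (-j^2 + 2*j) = -9*j^6 - 3*j^5 + 6*j^4 + j^3 - 11*j - 2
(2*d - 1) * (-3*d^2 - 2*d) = -6*d^3 - d^2 + 2*d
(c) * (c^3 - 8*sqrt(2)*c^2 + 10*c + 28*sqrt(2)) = c^4 - 8*sqrt(2)*c^3 + 10*c^2 + 28*sqrt(2)*c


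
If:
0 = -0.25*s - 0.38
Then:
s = -1.52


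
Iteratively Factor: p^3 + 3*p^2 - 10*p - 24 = (p + 4)*(p^2 - p - 6) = (p + 2)*(p + 4)*(p - 3)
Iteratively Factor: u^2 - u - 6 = (u + 2)*(u - 3)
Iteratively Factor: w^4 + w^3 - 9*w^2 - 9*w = (w)*(w^3 + w^2 - 9*w - 9) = w*(w - 3)*(w^2 + 4*w + 3) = w*(w - 3)*(w + 3)*(w + 1)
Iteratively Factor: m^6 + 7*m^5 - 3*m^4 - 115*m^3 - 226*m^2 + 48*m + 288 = (m - 4)*(m^5 + 11*m^4 + 41*m^3 + 49*m^2 - 30*m - 72) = (m - 4)*(m + 2)*(m^4 + 9*m^3 + 23*m^2 + 3*m - 36) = (m - 4)*(m + 2)*(m + 4)*(m^3 + 5*m^2 + 3*m - 9) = (m - 4)*(m + 2)*(m + 3)*(m + 4)*(m^2 + 2*m - 3) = (m - 4)*(m - 1)*(m + 2)*(m + 3)*(m + 4)*(m + 3)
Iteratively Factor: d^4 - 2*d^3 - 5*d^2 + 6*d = (d)*(d^3 - 2*d^2 - 5*d + 6) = d*(d + 2)*(d^2 - 4*d + 3) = d*(d - 3)*(d + 2)*(d - 1)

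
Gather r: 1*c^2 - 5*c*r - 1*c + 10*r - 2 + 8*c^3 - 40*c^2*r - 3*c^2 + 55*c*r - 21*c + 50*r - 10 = 8*c^3 - 2*c^2 - 22*c + r*(-40*c^2 + 50*c + 60) - 12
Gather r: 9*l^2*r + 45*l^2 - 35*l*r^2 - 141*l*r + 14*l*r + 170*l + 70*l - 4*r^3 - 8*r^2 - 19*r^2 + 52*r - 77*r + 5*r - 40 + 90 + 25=45*l^2 + 240*l - 4*r^3 + r^2*(-35*l - 27) + r*(9*l^2 - 127*l - 20) + 75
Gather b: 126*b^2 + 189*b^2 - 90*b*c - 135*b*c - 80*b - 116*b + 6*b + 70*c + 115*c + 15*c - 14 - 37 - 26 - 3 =315*b^2 + b*(-225*c - 190) + 200*c - 80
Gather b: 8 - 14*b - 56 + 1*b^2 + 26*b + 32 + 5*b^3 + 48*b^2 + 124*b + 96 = 5*b^3 + 49*b^2 + 136*b + 80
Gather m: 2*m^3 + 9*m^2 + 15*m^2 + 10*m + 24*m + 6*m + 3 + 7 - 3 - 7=2*m^3 + 24*m^2 + 40*m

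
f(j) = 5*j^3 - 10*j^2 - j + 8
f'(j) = 15*j^2 - 20*j - 1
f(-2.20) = -91.44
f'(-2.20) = 115.60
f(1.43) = 0.74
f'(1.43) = 1.07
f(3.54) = 100.95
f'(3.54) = 116.17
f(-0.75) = 1.02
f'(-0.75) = 22.44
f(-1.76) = -48.47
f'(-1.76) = 80.66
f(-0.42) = 6.29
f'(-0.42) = 10.05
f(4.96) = 367.14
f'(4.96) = 268.82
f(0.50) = 5.62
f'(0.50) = -7.25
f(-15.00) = -19102.00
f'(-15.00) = 3674.00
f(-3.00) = -214.00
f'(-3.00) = 194.00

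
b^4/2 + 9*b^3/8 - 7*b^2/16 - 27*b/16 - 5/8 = (b/2 + 1)*(b - 5/4)*(b + 1/2)*(b + 1)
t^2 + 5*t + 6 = (t + 2)*(t + 3)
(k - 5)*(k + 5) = k^2 - 25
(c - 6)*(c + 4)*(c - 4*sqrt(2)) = c^3 - 4*sqrt(2)*c^2 - 2*c^2 - 24*c + 8*sqrt(2)*c + 96*sqrt(2)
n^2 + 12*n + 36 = (n + 6)^2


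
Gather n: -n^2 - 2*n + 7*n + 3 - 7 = -n^2 + 5*n - 4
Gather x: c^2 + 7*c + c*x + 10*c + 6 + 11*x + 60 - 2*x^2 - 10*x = c^2 + 17*c - 2*x^2 + x*(c + 1) + 66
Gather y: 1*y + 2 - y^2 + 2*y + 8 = -y^2 + 3*y + 10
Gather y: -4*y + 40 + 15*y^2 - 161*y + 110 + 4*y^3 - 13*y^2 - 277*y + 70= 4*y^3 + 2*y^2 - 442*y + 220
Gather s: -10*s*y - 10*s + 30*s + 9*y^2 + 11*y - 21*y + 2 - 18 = s*(20 - 10*y) + 9*y^2 - 10*y - 16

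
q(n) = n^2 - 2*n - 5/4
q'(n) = 2*n - 2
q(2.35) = -0.43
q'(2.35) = 2.70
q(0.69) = -2.15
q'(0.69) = -0.62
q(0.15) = -1.53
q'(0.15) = -1.70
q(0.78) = -2.20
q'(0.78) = -0.44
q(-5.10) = 34.96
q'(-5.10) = -12.20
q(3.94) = 6.39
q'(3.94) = 5.88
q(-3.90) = 21.76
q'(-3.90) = -9.80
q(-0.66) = 0.51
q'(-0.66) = -3.32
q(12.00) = 118.75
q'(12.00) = 22.00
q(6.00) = 22.75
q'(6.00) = 10.00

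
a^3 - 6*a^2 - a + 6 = (a - 6)*(a - 1)*(a + 1)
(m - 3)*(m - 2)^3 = m^4 - 9*m^3 + 30*m^2 - 44*m + 24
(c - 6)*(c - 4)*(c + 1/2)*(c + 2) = c^4 - 15*c^3/2 + 50*c + 24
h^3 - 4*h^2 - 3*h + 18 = (h - 3)^2*(h + 2)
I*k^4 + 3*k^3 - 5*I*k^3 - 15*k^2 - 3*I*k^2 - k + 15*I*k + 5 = (k - 5)*(k - I)^2*(I*k + 1)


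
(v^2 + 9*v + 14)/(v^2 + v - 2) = (v + 7)/(v - 1)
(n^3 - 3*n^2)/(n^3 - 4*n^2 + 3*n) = n/(n - 1)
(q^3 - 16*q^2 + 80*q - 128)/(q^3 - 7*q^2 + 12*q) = (q^2 - 12*q + 32)/(q*(q - 3))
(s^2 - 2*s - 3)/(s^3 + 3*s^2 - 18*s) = (s + 1)/(s*(s + 6))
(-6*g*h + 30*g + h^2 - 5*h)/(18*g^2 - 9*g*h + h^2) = (5 - h)/(3*g - h)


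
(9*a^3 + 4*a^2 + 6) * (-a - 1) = -9*a^4 - 13*a^3 - 4*a^2 - 6*a - 6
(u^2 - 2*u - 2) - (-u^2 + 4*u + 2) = 2*u^2 - 6*u - 4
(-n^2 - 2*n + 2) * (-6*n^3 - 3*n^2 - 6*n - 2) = 6*n^5 + 15*n^4 + 8*n^2 - 8*n - 4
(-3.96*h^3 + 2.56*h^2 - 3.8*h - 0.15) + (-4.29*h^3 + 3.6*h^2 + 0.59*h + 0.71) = -8.25*h^3 + 6.16*h^2 - 3.21*h + 0.56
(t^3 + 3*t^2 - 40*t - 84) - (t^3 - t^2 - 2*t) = 4*t^2 - 38*t - 84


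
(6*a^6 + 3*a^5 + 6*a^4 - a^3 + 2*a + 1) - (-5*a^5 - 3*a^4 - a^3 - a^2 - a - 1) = 6*a^6 + 8*a^5 + 9*a^4 + a^2 + 3*a + 2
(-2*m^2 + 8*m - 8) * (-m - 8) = 2*m^3 + 8*m^2 - 56*m + 64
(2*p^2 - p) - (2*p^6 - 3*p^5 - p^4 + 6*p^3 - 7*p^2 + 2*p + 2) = -2*p^6 + 3*p^5 + p^4 - 6*p^3 + 9*p^2 - 3*p - 2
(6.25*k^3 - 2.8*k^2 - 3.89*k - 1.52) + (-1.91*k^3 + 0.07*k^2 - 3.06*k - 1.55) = 4.34*k^3 - 2.73*k^2 - 6.95*k - 3.07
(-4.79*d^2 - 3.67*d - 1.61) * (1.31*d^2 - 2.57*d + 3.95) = -6.2749*d^4 + 7.5026*d^3 - 11.5977*d^2 - 10.3588*d - 6.3595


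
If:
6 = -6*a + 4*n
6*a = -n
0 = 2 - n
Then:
No Solution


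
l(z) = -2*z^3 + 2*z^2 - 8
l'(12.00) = -816.00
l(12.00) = -3176.00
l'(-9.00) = -522.00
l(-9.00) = 1612.00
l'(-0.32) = -1.89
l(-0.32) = -7.73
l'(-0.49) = -3.40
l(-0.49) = -7.28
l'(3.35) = -53.94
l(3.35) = -60.75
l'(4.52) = -104.50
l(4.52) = -151.83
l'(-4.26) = -125.93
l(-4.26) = 182.91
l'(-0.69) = -5.62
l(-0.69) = -6.39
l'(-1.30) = -15.34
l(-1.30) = -0.23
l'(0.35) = 0.66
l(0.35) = -7.84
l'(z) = -6*z^2 + 4*z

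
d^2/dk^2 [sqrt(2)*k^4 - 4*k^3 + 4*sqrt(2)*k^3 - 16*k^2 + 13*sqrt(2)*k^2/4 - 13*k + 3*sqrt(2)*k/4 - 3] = 12*sqrt(2)*k^2 - 24*k + 24*sqrt(2)*k - 32 + 13*sqrt(2)/2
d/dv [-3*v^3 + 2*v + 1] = 2 - 9*v^2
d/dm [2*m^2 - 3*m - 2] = 4*m - 3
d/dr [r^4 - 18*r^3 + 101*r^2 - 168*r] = 4*r^3 - 54*r^2 + 202*r - 168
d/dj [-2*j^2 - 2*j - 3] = -4*j - 2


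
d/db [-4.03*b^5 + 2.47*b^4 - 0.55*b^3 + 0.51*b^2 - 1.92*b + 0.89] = -20.15*b^4 + 9.88*b^3 - 1.65*b^2 + 1.02*b - 1.92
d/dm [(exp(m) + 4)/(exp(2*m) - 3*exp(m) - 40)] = (-(exp(m) + 4)*(2*exp(m) - 3) + exp(2*m) - 3*exp(m) - 40)*exp(m)/(-exp(2*m) + 3*exp(m) + 40)^2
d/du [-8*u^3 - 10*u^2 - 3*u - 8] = -24*u^2 - 20*u - 3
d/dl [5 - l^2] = -2*l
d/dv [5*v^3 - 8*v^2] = v*(15*v - 16)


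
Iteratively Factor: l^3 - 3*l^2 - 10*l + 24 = (l - 2)*(l^2 - l - 12) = (l - 2)*(l + 3)*(l - 4)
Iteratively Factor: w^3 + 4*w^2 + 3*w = (w)*(w^2 + 4*w + 3) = w*(w + 1)*(w + 3)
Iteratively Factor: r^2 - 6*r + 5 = (r - 5)*(r - 1)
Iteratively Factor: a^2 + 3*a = (a)*(a + 3)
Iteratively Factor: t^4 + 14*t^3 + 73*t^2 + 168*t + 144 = (t + 3)*(t^3 + 11*t^2 + 40*t + 48) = (t + 3)*(t + 4)*(t^2 + 7*t + 12) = (t + 3)*(t + 4)^2*(t + 3)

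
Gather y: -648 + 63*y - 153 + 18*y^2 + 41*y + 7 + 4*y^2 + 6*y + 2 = 22*y^2 + 110*y - 792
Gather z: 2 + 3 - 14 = -9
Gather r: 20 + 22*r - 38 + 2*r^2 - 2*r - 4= 2*r^2 + 20*r - 22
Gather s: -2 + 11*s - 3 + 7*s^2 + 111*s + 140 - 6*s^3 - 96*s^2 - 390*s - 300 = -6*s^3 - 89*s^2 - 268*s - 165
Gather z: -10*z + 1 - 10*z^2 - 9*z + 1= -10*z^2 - 19*z + 2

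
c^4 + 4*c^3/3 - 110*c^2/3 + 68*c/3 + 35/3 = (c - 5)*(c - 1)*(c + 1/3)*(c + 7)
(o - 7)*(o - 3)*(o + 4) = o^3 - 6*o^2 - 19*o + 84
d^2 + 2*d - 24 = (d - 4)*(d + 6)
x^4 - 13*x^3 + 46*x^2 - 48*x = x*(x - 8)*(x - 3)*(x - 2)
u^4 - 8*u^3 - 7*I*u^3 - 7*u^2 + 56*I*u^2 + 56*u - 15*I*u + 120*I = (u - 8)*(u - 5*I)*(u - 3*I)*(u + I)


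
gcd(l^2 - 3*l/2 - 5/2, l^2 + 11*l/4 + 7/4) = l + 1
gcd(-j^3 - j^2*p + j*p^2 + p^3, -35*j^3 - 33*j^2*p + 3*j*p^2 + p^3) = j + p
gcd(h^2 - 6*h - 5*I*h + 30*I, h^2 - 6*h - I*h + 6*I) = h - 6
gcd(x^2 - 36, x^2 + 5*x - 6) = x + 6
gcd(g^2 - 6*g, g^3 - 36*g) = g^2 - 6*g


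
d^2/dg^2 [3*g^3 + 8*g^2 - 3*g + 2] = 18*g + 16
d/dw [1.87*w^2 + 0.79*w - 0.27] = 3.74*w + 0.79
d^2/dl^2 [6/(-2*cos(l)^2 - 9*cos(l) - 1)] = 6*(16*sin(l)^4 - 81*sin(l)^2 - 153*cos(l)/2 + 27*cos(3*l)/2 - 93)/(-2*sin(l)^2 + 9*cos(l) + 3)^3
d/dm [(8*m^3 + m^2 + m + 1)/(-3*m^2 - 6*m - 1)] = (-24*m^4 - 96*m^3 - 27*m^2 + 4*m + 5)/(9*m^4 + 36*m^3 + 42*m^2 + 12*m + 1)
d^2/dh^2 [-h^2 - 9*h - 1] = -2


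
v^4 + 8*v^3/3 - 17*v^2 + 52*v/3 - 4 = (v - 2)*(v - 1)*(v - 1/3)*(v + 6)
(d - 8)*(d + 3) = d^2 - 5*d - 24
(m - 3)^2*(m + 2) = m^3 - 4*m^2 - 3*m + 18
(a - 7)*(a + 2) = a^2 - 5*a - 14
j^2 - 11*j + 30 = (j - 6)*(j - 5)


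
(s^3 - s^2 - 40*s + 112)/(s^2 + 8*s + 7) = (s^2 - 8*s + 16)/(s + 1)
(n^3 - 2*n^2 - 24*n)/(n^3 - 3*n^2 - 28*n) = (n - 6)/(n - 7)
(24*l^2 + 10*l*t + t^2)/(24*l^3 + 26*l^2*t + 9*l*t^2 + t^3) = (6*l + t)/(6*l^2 + 5*l*t + t^2)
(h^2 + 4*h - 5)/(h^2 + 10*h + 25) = (h - 1)/(h + 5)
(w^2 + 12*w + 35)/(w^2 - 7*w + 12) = (w^2 + 12*w + 35)/(w^2 - 7*w + 12)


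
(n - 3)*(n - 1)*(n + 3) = n^3 - n^2 - 9*n + 9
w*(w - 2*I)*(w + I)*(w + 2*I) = w^4 + I*w^3 + 4*w^2 + 4*I*w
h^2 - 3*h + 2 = (h - 2)*(h - 1)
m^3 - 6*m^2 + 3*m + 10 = (m - 5)*(m - 2)*(m + 1)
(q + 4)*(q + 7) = q^2 + 11*q + 28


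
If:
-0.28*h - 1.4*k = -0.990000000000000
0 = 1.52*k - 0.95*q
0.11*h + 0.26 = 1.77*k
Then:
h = 2.14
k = 0.28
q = 0.45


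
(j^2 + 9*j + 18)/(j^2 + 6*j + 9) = (j + 6)/(j + 3)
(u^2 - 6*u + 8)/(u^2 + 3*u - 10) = (u - 4)/(u + 5)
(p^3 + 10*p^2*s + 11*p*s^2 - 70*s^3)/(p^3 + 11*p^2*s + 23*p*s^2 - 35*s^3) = (p - 2*s)/(p - s)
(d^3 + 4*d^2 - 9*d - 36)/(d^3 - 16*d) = (d^2 - 9)/(d*(d - 4))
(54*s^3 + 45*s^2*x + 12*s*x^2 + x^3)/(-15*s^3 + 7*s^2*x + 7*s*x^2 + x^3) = (18*s^2 + 9*s*x + x^2)/(-5*s^2 + 4*s*x + x^2)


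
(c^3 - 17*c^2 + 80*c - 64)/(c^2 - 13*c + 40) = (c^2 - 9*c + 8)/(c - 5)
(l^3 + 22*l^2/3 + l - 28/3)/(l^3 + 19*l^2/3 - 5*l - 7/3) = (3*l + 4)/(3*l + 1)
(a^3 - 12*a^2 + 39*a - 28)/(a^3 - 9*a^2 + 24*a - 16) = (a - 7)/(a - 4)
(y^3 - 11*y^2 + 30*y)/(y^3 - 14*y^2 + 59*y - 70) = y*(y - 6)/(y^2 - 9*y + 14)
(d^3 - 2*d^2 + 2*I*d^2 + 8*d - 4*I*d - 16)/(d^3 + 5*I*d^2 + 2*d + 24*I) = (d - 2)/(d + 3*I)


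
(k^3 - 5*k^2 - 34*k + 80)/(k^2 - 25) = (k^2 - 10*k + 16)/(k - 5)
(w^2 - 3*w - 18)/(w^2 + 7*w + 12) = (w - 6)/(w + 4)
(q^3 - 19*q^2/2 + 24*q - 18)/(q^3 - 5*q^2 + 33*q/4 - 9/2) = 2*(q - 6)/(2*q - 3)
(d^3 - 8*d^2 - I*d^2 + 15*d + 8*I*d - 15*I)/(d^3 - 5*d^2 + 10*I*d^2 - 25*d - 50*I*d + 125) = (d^2 - d*(3 + I) + 3*I)/(d^2 + 10*I*d - 25)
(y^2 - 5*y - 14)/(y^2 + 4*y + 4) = (y - 7)/(y + 2)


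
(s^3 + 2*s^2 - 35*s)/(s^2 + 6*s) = (s^2 + 2*s - 35)/(s + 6)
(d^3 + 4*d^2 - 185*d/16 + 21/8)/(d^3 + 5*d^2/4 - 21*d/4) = (4*d^2 + 23*d - 6)/(4*d*(d + 3))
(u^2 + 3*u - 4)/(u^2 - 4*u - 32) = (u - 1)/(u - 8)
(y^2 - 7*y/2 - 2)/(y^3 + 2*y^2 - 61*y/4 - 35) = 2*(2*y + 1)/(4*y^2 + 24*y + 35)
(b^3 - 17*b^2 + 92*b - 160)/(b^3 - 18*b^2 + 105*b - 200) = (b - 4)/(b - 5)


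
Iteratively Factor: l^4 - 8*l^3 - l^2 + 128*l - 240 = (l + 4)*(l^3 - 12*l^2 + 47*l - 60) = (l - 4)*(l + 4)*(l^2 - 8*l + 15) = (l - 4)*(l - 3)*(l + 4)*(l - 5)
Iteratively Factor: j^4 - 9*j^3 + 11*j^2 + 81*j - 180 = (j + 3)*(j^3 - 12*j^2 + 47*j - 60) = (j - 5)*(j + 3)*(j^2 - 7*j + 12) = (j - 5)*(j - 3)*(j + 3)*(j - 4)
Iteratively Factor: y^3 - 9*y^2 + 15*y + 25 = (y + 1)*(y^2 - 10*y + 25) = (y - 5)*(y + 1)*(y - 5)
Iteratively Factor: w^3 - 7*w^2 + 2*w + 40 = (w - 5)*(w^2 - 2*w - 8) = (w - 5)*(w + 2)*(w - 4)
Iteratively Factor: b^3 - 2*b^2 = (b)*(b^2 - 2*b) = b*(b - 2)*(b)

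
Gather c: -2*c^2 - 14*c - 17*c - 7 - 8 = -2*c^2 - 31*c - 15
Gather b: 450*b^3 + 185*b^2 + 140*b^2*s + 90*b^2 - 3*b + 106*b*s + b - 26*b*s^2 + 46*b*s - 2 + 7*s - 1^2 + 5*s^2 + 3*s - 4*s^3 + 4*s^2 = 450*b^3 + b^2*(140*s + 275) + b*(-26*s^2 + 152*s - 2) - 4*s^3 + 9*s^2 + 10*s - 3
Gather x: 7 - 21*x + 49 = 56 - 21*x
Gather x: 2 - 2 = 0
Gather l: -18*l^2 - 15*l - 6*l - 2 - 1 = -18*l^2 - 21*l - 3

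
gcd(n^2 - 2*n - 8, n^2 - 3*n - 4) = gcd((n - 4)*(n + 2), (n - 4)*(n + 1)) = n - 4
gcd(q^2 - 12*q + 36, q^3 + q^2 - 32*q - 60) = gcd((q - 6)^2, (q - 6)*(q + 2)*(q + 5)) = q - 6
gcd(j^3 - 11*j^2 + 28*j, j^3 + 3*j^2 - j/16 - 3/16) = 1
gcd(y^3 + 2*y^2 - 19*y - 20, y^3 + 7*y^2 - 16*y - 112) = y - 4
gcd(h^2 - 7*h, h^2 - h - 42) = h - 7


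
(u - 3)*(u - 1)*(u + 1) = u^3 - 3*u^2 - u + 3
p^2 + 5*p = p*(p + 5)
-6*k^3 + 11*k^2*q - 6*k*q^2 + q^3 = (-3*k + q)*(-2*k + q)*(-k + q)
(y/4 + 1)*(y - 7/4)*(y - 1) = y^3/4 + 5*y^2/16 - 37*y/16 + 7/4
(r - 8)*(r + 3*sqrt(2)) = r^2 - 8*r + 3*sqrt(2)*r - 24*sqrt(2)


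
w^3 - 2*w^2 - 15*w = w*(w - 5)*(w + 3)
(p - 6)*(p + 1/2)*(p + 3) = p^3 - 5*p^2/2 - 39*p/2 - 9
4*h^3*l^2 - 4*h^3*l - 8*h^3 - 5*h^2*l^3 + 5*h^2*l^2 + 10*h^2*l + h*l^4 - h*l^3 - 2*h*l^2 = (-4*h + l)*(-h + l)*(l - 2)*(h*l + h)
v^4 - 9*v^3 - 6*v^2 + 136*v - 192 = (v - 8)*(v - 3)*(v - 2)*(v + 4)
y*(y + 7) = y^2 + 7*y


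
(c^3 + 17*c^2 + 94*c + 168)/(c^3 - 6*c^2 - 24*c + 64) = (c^2 + 13*c + 42)/(c^2 - 10*c + 16)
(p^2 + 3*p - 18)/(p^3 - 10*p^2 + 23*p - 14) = (p^2 + 3*p - 18)/(p^3 - 10*p^2 + 23*p - 14)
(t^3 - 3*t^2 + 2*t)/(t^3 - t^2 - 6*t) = (-t^2 + 3*t - 2)/(-t^2 + t + 6)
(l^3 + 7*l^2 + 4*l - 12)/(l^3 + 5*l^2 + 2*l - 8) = (l + 6)/(l + 4)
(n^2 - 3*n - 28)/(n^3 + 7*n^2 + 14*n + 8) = (n - 7)/(n^2 + 3*n + 2)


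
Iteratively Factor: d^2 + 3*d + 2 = (d + 2)*(d + 1)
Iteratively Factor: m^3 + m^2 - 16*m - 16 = (m - 4)*(m^2 + 5*m + 4) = (m - 4)*(m + 1)*(m + 4)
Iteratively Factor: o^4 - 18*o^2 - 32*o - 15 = (o + 1)*(o^3 - o^2 - 17*o - 15) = (o + 1)*(o + 3)*(o^2 - 4*o - 5) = (o - 5)*(o + 1)*(o + 3)*(o + 1)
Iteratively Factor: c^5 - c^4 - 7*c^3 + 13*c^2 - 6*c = (c + 3)*(c^4 - 4*c^3 + 5*c^2 - 2*c) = (c - 1)*(c + 3)*(c^3 - 3*c^2 + 2*c) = (c - 1)^2*(c + 3)*(c^2 - 2*c) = (c - 2)*(c - 1)^2*(c + 3)*(c)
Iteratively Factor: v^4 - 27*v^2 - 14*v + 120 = (v + 4)*(v^3 - 4*v^2 - 11*v + 30) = (v - 5)*(v + 4)*(v^2 + v - 6) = (v - 5)*(v - 2)*(v + 4)*(v + 3)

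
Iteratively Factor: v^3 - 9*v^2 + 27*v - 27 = (v - 3)*(v^2 - 6*v + 9) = (v - 3)^2*(v - 3)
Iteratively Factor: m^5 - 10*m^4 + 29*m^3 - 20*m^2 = (m - 4)*(m^4 - 6*m^3 + 5*m^2) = (m - 4)*(m - 1)*(m^3 - 5*m^2) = (m - 5)*(m - 4)*(m - 1)*(m^2) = m*(m - 5)*(m - 4)*(m - 1)*(m)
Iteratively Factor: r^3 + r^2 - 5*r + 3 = (r - 1)*(r^2 + 2*r - 3) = (r - 1)^2*(r + 3)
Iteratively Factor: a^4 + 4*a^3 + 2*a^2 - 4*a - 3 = (a + 1)*(a^3 + 3*a^2 - a - 3) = (a - 1)*(a + 1)*(a^2 + 4*a + 3) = (a - 1)*(a + 1)^2*(a + 3)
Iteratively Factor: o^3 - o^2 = (o - 1)*(o^2) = o*(o - 1)*(o)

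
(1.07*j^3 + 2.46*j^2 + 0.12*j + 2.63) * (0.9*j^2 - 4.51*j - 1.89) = 0.963*j^5 - 2.6117*j^4 - 13.0089*j^3 - 2.8236*j^2 - 12.0881*j - 4.9707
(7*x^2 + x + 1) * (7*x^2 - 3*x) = 49*x^4 - 14*x^3 + 4*x^2 - 3*x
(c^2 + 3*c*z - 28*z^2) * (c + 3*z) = c^3 + 6*c^2*z - 19*c*z^2 - 84*z^3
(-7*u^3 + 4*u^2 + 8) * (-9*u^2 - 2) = 63*u^5 - 36*u^4 + 14*u^3 - 80*u^2 - 16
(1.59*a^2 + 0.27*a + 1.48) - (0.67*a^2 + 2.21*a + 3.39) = 0.92*a^2 - 1.94*a - 1.91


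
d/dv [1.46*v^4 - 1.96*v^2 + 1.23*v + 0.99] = 5.84*v^3 - 3.92*v + 1.23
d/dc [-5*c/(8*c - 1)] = 5/(8*c - 1)^2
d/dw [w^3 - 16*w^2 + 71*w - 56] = 3*w^2 - 32*w + 71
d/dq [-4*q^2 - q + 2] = -8*q - 1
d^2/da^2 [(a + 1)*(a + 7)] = 2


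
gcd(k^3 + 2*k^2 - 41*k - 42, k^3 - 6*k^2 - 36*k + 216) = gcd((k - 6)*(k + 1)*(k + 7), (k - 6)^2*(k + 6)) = k - 6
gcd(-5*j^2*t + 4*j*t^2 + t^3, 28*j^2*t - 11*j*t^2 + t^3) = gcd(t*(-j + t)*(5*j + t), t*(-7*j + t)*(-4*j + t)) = t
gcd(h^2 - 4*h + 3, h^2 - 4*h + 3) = h^2 - 4*h + 3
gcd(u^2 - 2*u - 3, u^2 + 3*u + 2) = u + 1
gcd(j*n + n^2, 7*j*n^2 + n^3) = n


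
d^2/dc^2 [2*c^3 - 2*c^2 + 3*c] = 12*c - 4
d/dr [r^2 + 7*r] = 2*r + 7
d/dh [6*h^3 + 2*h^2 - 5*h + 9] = 18*h^2 + 4*h - 5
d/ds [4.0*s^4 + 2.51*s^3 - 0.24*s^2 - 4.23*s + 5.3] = 16.0*s^3 + 7.53*s^2 - 0.48*s - 4.23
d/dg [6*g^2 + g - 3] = 12*g + 1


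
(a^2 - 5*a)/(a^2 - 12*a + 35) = a/(a - 7)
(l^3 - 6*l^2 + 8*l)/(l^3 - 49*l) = (l^2 - 6*l + 8)/(l^2 - 49)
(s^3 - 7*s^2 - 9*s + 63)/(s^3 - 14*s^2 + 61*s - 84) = (s + 3)/(s - 4)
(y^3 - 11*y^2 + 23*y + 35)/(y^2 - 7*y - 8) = (y^2 - 12*y + 35)/(y - 8)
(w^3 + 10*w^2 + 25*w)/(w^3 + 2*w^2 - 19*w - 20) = w*(w + 5)/(w^2 - 3*w - 4)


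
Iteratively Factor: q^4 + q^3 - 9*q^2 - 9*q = (q + 1)*(q^3 - 9*q) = (q + 1)*(q + 3)*(q^2 - 3*q) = q*(q + 1)*(q + 3)*(q - 3)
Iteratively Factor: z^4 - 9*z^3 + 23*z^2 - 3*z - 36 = (z + 1)*(z^3 - 10*z^2 + 33*z - 36) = (z - 3)*(z + 1)*(z^2 - 7*z + 12) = (z - 4)*(z - 3)*(z + 1)*(z - 3)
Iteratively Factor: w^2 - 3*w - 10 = (w - 5)*(w + 2)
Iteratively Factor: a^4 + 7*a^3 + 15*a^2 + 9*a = (a + 3)*(a^3 + 4*a^2 + 3*a) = (a + 1)*(a + 3)*(a^2 + 3*a) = (a + 1)*(a + 3)^2*(a)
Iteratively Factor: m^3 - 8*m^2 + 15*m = (m)*(m^2 - 8*m + 15) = m*(m - 5)*(m - 3)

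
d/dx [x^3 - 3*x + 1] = 3*x^2 - 3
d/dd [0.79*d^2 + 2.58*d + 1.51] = 1.58*d + 2.58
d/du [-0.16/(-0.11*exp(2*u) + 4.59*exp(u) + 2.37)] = (0.7344 - 0.0352*exp(u))*exp(u)/(-0.11*exp(2*u) + 4.59*exp(u) + 2.37)^2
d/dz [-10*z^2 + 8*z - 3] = 8 - 20*z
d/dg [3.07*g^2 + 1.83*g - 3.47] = 6.14*g + 1.83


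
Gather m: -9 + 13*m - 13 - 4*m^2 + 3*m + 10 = -4*m^2 + 16*m - 12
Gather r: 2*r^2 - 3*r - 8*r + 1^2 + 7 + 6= 2*r^2 - 11*r + 14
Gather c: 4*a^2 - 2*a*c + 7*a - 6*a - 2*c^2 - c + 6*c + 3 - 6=4*a^2 + a - 2*c^2 + c*(5 - 2*a) - 3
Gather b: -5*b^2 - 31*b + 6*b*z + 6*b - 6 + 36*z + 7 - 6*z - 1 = -5*b^2 + b*(6*z - 25) + 30*z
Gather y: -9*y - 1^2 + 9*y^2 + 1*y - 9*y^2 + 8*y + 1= 0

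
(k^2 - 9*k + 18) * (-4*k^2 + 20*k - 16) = -4*k^4 + 56*k^3 - 268*k^2 + 504*k - 288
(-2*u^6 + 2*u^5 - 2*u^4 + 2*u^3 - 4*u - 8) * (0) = 0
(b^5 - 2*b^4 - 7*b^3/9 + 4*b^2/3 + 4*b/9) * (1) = b^5 - 2*b^4 - 7*b^3/9 + 4*b^2/3 + 4*b/9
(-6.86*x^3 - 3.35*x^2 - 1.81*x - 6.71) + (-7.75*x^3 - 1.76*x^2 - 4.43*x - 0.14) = -14.61*x^3 - 5.11*x^2 - 6.24*x - 6.85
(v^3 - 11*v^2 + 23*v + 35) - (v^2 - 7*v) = v^3 - 12*v^2 + 30*v + 35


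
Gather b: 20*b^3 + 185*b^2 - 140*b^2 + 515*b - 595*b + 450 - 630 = 20*b^3 + 45*b^2 - 80*b - 180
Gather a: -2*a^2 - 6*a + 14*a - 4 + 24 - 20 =-2*a^2 + 8*a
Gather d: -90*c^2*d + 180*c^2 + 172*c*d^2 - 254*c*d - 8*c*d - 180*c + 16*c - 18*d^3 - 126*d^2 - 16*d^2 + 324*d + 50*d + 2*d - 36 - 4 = 180*c^2 - 164*c - 18*d^3 + d^2*(172*c - 142) + d*(-90*c^2 - 262*c + 376) - 40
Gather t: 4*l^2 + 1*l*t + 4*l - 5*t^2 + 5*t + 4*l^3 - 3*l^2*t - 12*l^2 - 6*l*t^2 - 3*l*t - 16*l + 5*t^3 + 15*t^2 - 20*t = 4*l^3 - 8*l^2 - 12*l + 5*t^3 + t^2*(10 - 6*l) + t*(-3*l^2 - 2*l - 15)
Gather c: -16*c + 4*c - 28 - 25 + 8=-12*c - 45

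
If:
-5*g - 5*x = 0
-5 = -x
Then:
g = -5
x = 5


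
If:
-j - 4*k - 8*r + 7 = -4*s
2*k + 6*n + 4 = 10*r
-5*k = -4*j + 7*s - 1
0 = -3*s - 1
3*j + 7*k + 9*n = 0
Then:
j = 275/201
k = 118/67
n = -367/201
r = -23/67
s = -1/3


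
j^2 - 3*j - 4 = (j - 4)*(j + 1)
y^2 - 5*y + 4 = (y - 4)*(y - 1)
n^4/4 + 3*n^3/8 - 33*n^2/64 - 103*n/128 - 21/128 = (n/4 + 1/4)*(n - 3/2)*(n + 1/4)*(n + 7/4)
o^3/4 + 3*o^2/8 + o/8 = o*(o/4 + 1/4)*(o + 1/2)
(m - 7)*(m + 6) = m^2 - m - 42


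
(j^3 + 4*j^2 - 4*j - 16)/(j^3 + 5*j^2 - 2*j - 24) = (j + 2)/(j + 3)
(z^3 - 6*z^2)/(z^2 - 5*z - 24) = z^2*(6 - z)/(-z^2 + 5*z + 24)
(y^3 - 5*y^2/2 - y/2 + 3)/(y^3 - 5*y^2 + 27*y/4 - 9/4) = 2*(y^2 - y - 2)/(2*y^2 - 7*y + 3)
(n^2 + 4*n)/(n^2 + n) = (n + 4)/(n + 1)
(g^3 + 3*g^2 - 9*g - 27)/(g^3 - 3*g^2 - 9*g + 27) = (g + 3)/(g - 3)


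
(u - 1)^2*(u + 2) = u^3 - 3*u + 2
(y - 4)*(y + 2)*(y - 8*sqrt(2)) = y^3 - 8*sqrt(2)*y^2 - 2*y^2 - 8*y + 16*sqrt(2)*y + 64*sqrt(2)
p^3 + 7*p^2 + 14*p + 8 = (p + 1)*(p + 2)*(p + 4)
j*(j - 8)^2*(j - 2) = j^4 - 18*j^3 + 96*j^2 - 128*j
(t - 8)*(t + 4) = t^2 - 4*t - 32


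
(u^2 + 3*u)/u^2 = (u + 3)/u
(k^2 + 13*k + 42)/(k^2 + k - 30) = (k + 7)/(k - 5)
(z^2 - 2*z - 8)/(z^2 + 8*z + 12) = (z - 4)/(z + 6)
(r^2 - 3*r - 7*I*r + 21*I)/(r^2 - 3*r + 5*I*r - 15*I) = (r - 7*I)/(r + 5*I)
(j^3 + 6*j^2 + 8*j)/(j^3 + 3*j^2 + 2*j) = (j + 4)/(j + 1)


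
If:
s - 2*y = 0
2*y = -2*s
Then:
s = 0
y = 0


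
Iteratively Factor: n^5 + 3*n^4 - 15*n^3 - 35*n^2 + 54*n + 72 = (n + 4)*(n^4 - n^3 - 11*n^2 + 9*n + 18) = (n - 2)*(n + 4)*(n^3 + n^2 - 9*n - 9) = (n - 2)*(n + 3)*(n + 4)*(n^2 - 2*n - 3) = (n - 2)*(n + 1)*(n + 3)*(n + 4)*(n - 3)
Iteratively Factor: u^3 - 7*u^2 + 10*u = (u - 5)*(u^2 - 2*u) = u*(u - 5)*(u - 2)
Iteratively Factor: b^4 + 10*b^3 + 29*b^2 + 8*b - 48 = (b + 3)*(b^3 + 7*b^2 + 8*b - 16) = (b + 3)*(b + 4)*(b^2 + 3*b - 4) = (b - 1)*(b + 3)*(b + 4)*(b + 4)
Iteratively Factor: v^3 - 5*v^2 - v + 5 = (v + 1)*(v^2 - 6*v + 5) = (v - 5)*(v + 1)*(v - 1)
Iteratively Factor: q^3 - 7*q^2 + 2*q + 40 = (q - 5)*(q^2 - 2*q - 8) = (q - 5)*(q - 4)*(q + 2)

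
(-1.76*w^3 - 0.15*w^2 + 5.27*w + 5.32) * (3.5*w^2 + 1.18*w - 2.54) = -6.16*w^5 - 2.6018*w^4 + 22.7384*w^3 + 25.2196*w^2 - 7.1082*w - 13.5128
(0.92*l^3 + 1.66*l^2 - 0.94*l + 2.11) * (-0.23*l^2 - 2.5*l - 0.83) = -0.2116*l^5 - 2.6818*l^4 - 4.6974*l^3 + 0.4869*l^2 - 4.4948*l - 1.7513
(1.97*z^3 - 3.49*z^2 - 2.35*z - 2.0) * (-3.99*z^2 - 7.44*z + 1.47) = -7.8603*z^5 - 0.731699999999998*z^4 + 38.238*z^3 + 20.3337*z^2 + 11.4255*z - 2.94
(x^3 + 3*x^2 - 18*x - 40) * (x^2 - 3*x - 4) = x^5 - 31*x^3 + 2*x^2 + 192*x + 160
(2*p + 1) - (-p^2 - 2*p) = p^2 + 4*p + 1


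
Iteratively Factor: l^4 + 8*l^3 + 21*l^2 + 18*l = (l + 3)*(l^3 + 5*l^2 + 6*l) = l*(l + 3)*(l^2 + 5*l + 6) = l*(l + 3)^2*(l + 2)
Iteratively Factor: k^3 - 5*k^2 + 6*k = (k - 2)*(k^2 - 3*k) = k*(k - 2)*(k - 3)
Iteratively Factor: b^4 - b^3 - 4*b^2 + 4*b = (b - 1)*(b^3 - 4*b) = (b - 2)*(b - 1)*(b^2 + 2*b) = b*(b - 2)*(b - 1)*(b + 2)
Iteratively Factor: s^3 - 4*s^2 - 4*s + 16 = (s + 2)*(s^2 - 6*s + 8) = (s - 4)*(s + 2)*(s - 2)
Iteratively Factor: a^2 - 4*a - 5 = (a - 5)*(a + 1)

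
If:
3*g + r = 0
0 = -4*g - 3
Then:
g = -3/4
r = 9/4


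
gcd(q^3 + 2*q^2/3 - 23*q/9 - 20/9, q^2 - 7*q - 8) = q + 1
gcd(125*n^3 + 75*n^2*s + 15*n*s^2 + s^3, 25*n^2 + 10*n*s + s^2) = 25*n^2 + 10*n*s + s^2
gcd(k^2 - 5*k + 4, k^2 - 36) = 1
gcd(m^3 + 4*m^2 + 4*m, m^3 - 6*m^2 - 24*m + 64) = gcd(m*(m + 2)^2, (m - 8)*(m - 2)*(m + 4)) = 1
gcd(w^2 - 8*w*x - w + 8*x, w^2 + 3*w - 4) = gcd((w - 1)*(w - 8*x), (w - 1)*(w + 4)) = w - 1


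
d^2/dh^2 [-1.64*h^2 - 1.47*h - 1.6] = -3.28000000000000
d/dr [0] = 0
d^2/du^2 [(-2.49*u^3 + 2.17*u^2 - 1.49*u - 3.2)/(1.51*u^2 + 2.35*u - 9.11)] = (1.4210854715202e-14*u^4 - 118.202616*u^3 + 455.169492*u^2 - 1431.012708*u + 173.005344)/(3.442951*u^6 + 16.074705*u^5 - 37.298208*u^4 - 180.983135*u^3 + 225.024288*u^2 + 585.094305*u - 756.058031)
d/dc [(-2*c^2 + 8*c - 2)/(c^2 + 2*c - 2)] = 12*(-c^2 + c - 1)/(c^4 + 4*c^3 - 8*c + 4)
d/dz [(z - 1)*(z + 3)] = 2*z + 2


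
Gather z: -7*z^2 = -7*z^2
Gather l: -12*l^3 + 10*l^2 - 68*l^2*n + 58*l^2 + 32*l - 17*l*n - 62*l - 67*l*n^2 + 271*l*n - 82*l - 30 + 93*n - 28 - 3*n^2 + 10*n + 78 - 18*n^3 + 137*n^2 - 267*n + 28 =-12*l^3 + l^2*(68 - 68*n) + l*(-67*n^2 + 254*n - 112) - 18*n^3 + 134*n^2 - 164*n + 48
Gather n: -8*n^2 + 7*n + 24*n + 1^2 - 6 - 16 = -8*n^2 + 31*n - 21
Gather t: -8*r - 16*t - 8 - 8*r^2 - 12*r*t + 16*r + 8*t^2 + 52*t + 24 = -8*r^2 + 8*r + 8*t^2 + t*(36 - 12*r) + 16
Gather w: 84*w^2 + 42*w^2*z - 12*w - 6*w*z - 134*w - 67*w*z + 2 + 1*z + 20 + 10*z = w^2*(42*z + 84) + w*(-73*z - 146) + 11*z + 22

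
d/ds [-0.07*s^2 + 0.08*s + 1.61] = 0.08 - 0.14*s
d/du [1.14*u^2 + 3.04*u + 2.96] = 2.28*u + 3.04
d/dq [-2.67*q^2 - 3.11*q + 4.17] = -5.34*q - 3.11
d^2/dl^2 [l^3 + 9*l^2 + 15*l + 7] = 6*l + 18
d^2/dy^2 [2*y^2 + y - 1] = 4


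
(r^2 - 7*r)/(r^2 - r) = (r - 7)/(r - 1)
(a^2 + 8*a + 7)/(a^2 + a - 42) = (a + 1)/(a - 6)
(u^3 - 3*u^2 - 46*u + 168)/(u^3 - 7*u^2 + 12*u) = (u^2 + u - 42)/(u*(u - 3))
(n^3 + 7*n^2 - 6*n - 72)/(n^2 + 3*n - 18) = n + 4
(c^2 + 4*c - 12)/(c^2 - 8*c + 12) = (c + 6)/(c - 6)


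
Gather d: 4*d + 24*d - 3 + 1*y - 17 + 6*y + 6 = 28*d + 7*y - 14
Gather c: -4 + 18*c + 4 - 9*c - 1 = 9*c - 1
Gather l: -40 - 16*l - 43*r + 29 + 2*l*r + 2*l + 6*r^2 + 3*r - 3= l*(2*r - 14) + 6*r^2 - 40*r - 14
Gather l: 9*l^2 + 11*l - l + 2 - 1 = 9*l^2 + 10*l + 1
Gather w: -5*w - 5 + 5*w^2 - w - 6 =5*w^2 - 6*w - 11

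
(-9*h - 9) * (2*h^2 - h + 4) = -18*h^3 - 9*h^2 - 27*h - 36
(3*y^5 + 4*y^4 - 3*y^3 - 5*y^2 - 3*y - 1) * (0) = 0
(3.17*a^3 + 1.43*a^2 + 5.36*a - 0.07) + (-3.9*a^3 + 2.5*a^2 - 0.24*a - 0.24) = -0.73*a^3 + 3.93*a^2 + 5.12*a - 0.31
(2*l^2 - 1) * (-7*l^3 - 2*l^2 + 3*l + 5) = -14*l^5 - 4*l^4 + 13*l^3 + 12*l^2 - 3*l - 5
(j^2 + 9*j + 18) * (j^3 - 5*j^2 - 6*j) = j^5 + 4*j^4 - 33*j^3 - 144*j^2 - 108*j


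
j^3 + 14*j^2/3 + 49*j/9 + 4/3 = (j + 1/3)*(j + 4/3)*(j + 3)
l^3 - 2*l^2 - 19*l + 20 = (l - 5)*(l - 1)*(l + 4)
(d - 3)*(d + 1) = d^2 - 2*d - 3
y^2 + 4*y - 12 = (y - 2)*(y + 6)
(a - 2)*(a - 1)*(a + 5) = a^3 + 2*a^2 - 13*a + 10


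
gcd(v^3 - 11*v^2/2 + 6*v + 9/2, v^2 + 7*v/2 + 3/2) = v + 1/2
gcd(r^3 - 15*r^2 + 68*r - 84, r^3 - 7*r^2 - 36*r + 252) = r^2 - 13*r + 42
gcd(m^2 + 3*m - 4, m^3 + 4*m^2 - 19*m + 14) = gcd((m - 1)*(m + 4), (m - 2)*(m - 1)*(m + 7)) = m - 1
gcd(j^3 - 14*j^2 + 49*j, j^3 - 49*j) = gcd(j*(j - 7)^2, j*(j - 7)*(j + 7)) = j^2 - 7*j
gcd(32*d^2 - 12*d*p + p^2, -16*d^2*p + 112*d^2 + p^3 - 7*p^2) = -4*d + p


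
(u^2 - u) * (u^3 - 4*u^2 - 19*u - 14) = u^5 - 5*u^4 - 15*u^3 + 5*u^2 + 14*u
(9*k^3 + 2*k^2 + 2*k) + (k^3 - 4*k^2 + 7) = 10*k^3 - 2*k^2 + 2*k + 7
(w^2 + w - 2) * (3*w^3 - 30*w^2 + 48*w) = 3*w^5 - 27*w^4 + 12*w^3 + 108*w^2 - 96*w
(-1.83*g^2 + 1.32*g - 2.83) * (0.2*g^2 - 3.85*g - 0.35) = -0.366*g^4 + 7.3095*g^3 - 5.0075*g^2 + 10.4335*g + 0.9905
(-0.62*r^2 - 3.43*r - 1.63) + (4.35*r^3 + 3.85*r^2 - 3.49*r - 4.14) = 4.35*r^3 + 3.23*r^2 - 6.92*r - 5.77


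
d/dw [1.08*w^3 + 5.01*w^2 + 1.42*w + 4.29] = 3.24*w^2 + 10.02*w + 1.42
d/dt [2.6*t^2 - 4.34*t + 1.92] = 5.2*t - 4.34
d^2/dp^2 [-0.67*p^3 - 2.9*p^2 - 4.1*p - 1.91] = -4.02*p - 5.8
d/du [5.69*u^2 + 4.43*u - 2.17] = 11.38*u + 4.43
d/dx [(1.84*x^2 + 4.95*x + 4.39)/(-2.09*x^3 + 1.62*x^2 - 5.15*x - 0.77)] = (3.8456*x^4 + 20.691*x^3 + 10.0303*x^2 - 17.0572*x + 18.797)/(4.3681*x^6 - 6.7716*x^5 + 24.1514*x^4 - 13.4674*x^3 + 24.0277*x^2 + 7.931*x + 0.5929)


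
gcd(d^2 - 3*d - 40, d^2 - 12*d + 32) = d - 8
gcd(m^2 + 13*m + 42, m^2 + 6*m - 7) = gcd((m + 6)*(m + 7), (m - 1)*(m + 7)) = m + 7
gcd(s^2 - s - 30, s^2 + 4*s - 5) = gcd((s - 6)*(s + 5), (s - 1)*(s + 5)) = s + 5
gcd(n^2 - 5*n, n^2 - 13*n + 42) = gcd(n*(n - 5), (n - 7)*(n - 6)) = 1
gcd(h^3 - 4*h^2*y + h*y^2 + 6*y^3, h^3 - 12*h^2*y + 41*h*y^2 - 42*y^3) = h^2 - 5*h*y + 6*y^2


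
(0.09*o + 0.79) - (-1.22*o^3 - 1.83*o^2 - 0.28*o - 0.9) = 1.22*o^3 + 1.83*o^2 + 0.37*o + 1.69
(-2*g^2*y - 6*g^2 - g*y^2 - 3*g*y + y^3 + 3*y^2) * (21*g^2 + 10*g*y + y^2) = -42*g^4*y - 126*g^4 - 41*g^3*y^2 - 123*g^3*y + 9*g^2*y^3 + 27*g^2*y^2 + 9*g*y^4 + 27*g*y^3 + y^5 + 3*y^4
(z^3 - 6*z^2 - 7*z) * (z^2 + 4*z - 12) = z^5 - 2*z^4 - 43*z^3 + 44*z^2 + 84*z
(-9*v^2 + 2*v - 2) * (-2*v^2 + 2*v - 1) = 18*v^4 - 22*v^3 + 17*v^2 - 6*v + 2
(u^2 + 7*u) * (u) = u^3 + 7*u^2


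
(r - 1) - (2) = r - 3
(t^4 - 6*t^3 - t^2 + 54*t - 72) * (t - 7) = t^5 - 13*t^4 + 41*t^3 + 61*t^2 - 450*t + 504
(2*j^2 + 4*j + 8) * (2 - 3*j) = -6*j^3 - 8*j^2 - 16*j + 16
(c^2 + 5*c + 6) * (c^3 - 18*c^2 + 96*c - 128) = c^5 - 13*c^4 + 12*c^3 + 244*c^2 - 64*c - 768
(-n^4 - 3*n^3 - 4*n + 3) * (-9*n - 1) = 9*n^5 + 28*n^4 + 3*n^3 + 36*n^2 - 23*n - 3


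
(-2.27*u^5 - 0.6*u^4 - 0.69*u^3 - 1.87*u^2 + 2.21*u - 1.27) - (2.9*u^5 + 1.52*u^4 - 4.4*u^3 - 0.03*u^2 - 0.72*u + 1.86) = -5.17*u^5 - 2.12*u^4 + 3.71*u^3 - 1.84*u^2 + 2.93*u - 3.13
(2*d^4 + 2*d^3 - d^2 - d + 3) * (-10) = -20*d^4 - 20*d^3 + 10*d^2 + 10*d - 30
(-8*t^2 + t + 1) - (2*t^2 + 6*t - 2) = -10*t^2 - 5*t + 3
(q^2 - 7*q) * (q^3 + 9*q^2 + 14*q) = q^5 + 2*q^4 - 49*q^3 - 98*q^2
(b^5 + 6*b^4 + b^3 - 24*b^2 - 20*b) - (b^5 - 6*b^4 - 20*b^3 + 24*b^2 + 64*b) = 12*b^4 + 21*b^3 - 48*b^2 - 84*b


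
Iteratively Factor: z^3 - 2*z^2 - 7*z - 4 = (z - 4)*(z^2 + 2*z + 1) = (z - 4)*(z + 1)*(z + 1)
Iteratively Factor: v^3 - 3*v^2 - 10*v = (v + 2)*(v^2 - 5*v) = v*(v + 2)*(v - 5)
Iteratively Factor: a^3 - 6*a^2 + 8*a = (a)*(a^2 - 6*a + 8) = a*(a - 2)*(a - 4)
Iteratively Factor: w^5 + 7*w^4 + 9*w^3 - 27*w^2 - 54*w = (w + 3)*(w^4 + 4*w^3 - 3*w^2 - 18*w) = (w + 3)^2*(w^3 + w^2 - 6*w) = (w + 3)^3*(w^2 - 2*w) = w*(w + 3)^3*(w - 2)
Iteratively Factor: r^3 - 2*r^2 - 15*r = (r - 5)*(r^2 + 3*r) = r*(r - 5)*(r + 3)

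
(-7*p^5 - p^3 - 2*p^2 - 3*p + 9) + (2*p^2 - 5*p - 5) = -7*p^5 - p^3 - 8*p + 4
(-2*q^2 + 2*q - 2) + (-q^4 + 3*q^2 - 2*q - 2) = -q^4 + q^2 - 4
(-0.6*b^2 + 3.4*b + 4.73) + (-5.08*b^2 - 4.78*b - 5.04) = -5.68*b^2 - 1.38*b - 0.31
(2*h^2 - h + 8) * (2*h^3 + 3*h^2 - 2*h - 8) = 4*h^5 + 4*h^4 + 9*h^3 + 10*h^2 - 8*h - 64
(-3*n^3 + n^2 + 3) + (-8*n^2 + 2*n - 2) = -3*n^3 - 7*n^2 + 2*n + 1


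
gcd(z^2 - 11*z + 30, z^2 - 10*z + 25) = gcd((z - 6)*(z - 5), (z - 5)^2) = z - 5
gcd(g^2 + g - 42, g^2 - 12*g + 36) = g - 6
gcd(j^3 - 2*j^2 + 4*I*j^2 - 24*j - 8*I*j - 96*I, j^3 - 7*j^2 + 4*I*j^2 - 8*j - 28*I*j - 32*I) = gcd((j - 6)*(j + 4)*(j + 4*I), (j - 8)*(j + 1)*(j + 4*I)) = j + 4*I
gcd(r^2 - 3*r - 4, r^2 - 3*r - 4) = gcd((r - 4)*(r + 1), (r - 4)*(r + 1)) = r^2 - 3*r - 4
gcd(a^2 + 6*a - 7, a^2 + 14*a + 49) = a + 7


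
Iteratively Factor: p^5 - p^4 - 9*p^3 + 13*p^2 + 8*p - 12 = (p + 1)*(p^4 - 2*p^3 - 7*p^2 + 20*p - 12) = (p + 1)*(p + 3)*(p^3 - 5*p^2 + 8*p - 4) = (p - 2)*(p + 1)*(p + 3)*(p^2 - 3*p + 2) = (p - 2)*(p - 1)*(p + 1)*(p + 3)*(p - 2)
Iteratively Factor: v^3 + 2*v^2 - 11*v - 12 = (v + 4)*(v^2 - 2*v - 3) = (v - 3)*(v + 4)*(v + 1)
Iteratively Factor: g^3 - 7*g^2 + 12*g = (g)*(g^2 - 7*g + 12) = g*(g - 4)*(g - 3)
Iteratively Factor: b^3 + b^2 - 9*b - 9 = (b - 3)*(b^2 + 4*b + 3) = (b - 3)*(b + 3)*(b + 1)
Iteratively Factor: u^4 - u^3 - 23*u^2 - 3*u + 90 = (u + 3)*(u^3 - 4*u^2 - 11*u + 30) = (u - 2)*(u + 3)*(u^2 - 2*u - 15) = (u - 5)*(u - 2)*(u + 3)*(u + 3)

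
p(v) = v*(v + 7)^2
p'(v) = v*(2*v + 14) + (v + 7)^2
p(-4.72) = -24.54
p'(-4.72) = -16.32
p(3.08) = 312.95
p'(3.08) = 163.70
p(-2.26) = -50.78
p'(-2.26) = 1.04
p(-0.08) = -3.83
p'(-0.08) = 46.78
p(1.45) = 103.53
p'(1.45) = 95.91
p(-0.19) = -8.81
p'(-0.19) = 43.79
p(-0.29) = -13.06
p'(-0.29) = 41.13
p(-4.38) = -30.07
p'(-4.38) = -16.09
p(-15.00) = -960.00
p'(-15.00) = 304.00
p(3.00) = 300.00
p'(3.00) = 160.00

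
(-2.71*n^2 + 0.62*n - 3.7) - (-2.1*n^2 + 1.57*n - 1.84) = -0.61*n^2 - 0.95*n - 1.86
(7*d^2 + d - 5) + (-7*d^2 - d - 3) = -8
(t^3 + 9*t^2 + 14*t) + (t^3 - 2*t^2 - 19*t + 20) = 2*t^3 + 7*t^2 - 5*t + 20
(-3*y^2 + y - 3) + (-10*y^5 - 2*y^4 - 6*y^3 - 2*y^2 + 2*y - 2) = -10*y^5 - 2*y^4 - 6*y^3 - 5*y^2 + 3*y - 5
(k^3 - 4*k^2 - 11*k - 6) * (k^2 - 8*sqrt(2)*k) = k^5 - 8*sqrt(2)*k^4 - 4*k^4 - 11*k^3 + 32*sqrt(2)*k^3 - 6*k^2 + 88*sqrt(2)*k^2 + 48*sqrt(2)*k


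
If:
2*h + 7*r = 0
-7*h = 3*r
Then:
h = 0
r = 0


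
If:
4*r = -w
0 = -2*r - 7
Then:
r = -7/2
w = 14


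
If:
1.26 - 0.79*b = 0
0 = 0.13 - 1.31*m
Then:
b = 1.59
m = 0.10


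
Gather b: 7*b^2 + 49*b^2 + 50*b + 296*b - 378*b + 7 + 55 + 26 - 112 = 56*b^2 - 32*b - 24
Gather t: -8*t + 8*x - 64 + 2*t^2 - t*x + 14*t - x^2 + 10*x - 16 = 2*t^2 + t*(6 - x) - x^2 + 18*x - 80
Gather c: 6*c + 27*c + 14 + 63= 33*c + 77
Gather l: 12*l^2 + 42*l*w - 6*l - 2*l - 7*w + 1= 12*l^2 + l*(42*w - 8) - 7*w + 1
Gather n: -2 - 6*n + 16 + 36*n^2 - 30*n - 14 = 36*n^2 - 36*n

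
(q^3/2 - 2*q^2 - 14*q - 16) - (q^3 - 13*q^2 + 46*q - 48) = -q^3/2 + 11*q^2 - 60*q + 32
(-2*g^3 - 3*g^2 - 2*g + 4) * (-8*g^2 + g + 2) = 16*g^5 + 22*g^4 + 9*g^3 - 40*g^2 + 8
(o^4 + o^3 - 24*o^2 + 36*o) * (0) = 0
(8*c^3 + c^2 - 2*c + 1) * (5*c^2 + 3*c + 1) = 40*c^5 + 29*c^4 + c^3 + c + 1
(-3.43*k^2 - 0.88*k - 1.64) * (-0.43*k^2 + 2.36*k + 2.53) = 1.4749*k^4 - 7.7164*k^3 - 10.0495*k^2 - 6.0968*k - 4.1492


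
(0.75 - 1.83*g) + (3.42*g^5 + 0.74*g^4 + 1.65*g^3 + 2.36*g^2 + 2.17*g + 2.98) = 3.42*g^5 + 0.74*g^4 + 1.65*g^3 + 2.36*g^2 + 0.34*g + 3.73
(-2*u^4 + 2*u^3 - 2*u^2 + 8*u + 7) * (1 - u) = 2*u^5 - 4*u^4 + 4*u^3 - 10*u^2 + u + 7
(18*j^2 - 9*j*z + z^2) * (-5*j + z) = -90*j^3 + 63*j^2*z - 14*j*z^2 + z^3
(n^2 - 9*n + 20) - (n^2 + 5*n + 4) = 16 - 14*n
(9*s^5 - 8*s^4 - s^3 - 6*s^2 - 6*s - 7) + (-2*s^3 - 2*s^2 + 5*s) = 9*s^5 - 8*s^4 - 3*s^3 - 8*s^2 - s - 7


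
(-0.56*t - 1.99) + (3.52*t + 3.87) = 2.96*t + 1.88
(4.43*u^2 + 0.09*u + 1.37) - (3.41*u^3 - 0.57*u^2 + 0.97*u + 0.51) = -3.41*u^3 + 5.0*u^2 - 0.88*u + 0.86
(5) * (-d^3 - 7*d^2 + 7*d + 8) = -5*d^3 - 35*d^2 + 35*d + 40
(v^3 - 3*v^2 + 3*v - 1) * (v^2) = v^5 - 3*v^4 + 3*v^3 - v^2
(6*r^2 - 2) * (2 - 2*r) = -12*r^3 + 12*r^2 + 4*r - 4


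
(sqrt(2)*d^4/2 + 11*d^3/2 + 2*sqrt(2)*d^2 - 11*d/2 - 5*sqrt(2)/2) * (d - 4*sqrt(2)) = sqrt(2)*d^5/2 + 3*d^4/2 - 20*sqrt(2)*d^3 - 43*d^2/2 + 39*sqrt(2)*d/2 + 20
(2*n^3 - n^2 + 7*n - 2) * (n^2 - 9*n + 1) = 2*n^5 - 19*n^4 + 18*n^3 - 66*n^2 + 25*n - 2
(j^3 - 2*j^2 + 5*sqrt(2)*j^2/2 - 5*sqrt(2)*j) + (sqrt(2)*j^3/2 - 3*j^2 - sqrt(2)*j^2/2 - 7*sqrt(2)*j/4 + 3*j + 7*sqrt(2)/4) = sqrt(2)*j^3/2 + j^3 - 5*j^2 + 2*sqrt(2)*j^2 - 27*sqrt(2)*j/4 + 3*j + 7*sqrt(2)/4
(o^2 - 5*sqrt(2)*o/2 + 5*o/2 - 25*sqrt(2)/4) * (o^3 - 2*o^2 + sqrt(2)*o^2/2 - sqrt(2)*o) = o^5 - 2*sqrt(2)*o^4 + o^4/2 - 15*o^3/2 - sqrt(2)*o^3 - 5*o^2/4 + 10*sqrt(2)*o^2 + 25*o/2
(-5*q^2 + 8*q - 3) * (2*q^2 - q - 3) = -10*q^4 + 21*q^3 + q^2 - 21*q + 9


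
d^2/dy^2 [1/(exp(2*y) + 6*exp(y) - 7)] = 2*(4*(exp(y) + 3)^2*exp(y) - (2*exp(y) + 3)*(exp(2*y) + 6*exp(y) - 7))*exp(y)/(exp(2*y) + 6*exp(y) - 7)^3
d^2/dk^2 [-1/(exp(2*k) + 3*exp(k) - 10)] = (-2*(2*exp(k) + 3)^2*exp(k) + (4*exp(k) + 3)*(exp(2*k) + 3*exp(k) - 10))*exp(k)/(exp(2*k) + 3*exp(k) - 10)^3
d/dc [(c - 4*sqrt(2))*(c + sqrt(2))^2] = 3*c^2 - 4*sqrt(2)*c - 14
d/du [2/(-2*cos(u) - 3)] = -4*sin(u)/(2*cos(u) + 3)^2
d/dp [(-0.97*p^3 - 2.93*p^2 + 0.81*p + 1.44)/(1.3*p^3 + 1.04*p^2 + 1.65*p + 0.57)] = (2.8002*p^4 - 5.307*p^3 - 12.9516*p^2 - 6.3354*p - 1.9143)/(1.69*p^6 + 2.704*p^5 + 5.3716*p^4 + 4.914*p^3 + 3.9081*p^2 + 1.881*p + 0.3249)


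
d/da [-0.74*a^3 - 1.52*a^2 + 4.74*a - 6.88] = -2.22*a^2 - 3.04*a + 4.74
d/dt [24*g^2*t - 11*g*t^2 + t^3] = 24*g^2 - 22*g*t + 3*t^2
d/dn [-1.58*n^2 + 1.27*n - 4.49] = 1.27 - 3.16*n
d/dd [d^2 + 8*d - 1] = 2*d + 8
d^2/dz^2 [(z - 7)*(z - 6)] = 2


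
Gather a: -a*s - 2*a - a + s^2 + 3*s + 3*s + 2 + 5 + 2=a*(-s - 3) + s^2 + 6*s + 9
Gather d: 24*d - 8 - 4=24*d - 12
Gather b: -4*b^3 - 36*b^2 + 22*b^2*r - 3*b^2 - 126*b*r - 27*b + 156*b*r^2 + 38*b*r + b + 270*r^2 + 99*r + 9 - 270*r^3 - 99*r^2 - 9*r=-4*b^3 + b^2*(22*r - 39) + b*(156*r^2 - 88*r - 26) - 270*r^3 + 171*r^2 + 90*r + 9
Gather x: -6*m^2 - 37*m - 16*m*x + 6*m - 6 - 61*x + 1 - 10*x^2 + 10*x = -6*m^2 - 31*m - 10*x^2 + x*(-16*m - 51) - 5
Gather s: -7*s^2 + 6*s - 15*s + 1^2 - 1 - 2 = -7*s^2 - 9*s - 2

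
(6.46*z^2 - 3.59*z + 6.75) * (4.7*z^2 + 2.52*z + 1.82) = 30.362*z^4 - 0.593800000000002*z^3 + 34.4354*z^2 + 10.4762*z + 12.285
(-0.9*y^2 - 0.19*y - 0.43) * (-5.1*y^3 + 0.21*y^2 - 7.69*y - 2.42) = 4.59*y^5 + 0.78*y^4 + 9.0741*y^3 + 3.5488*y^2 + 3.7665*y + 1.0406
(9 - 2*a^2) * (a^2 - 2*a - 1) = -2*a^4 + 4*a^3 + 11*a^2 - 18*a - 9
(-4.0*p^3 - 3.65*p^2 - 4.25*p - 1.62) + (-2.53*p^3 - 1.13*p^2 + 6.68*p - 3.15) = -6.53*p^3 - 4.78*p^2 + 2.43*p - 4.77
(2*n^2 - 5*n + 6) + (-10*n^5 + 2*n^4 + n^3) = -10*n^5 + 2*n^4 + n^3 + 2*n^2 - 5*n + 6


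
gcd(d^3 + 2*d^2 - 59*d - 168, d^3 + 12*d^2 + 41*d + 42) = d^2 + 10*d + 21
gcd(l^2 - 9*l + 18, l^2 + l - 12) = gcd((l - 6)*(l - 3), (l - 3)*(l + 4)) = l - 3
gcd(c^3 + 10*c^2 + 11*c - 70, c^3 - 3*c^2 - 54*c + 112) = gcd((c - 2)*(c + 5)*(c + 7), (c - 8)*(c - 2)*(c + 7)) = c^2 + 5*c - 14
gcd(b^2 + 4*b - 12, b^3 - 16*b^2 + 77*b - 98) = b - 2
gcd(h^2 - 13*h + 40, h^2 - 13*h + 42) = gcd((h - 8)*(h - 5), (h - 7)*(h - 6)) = 1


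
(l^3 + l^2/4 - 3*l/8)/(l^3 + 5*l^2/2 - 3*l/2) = (l + 3/4)/(l + 3)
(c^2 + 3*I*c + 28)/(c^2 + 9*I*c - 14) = (c - 4*I)/(c + 2*I)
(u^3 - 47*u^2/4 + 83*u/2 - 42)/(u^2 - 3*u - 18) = (u^2 - 23*u/4 + 7)/(u + 3)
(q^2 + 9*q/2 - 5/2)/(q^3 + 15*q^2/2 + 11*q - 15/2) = 1/(q + 3)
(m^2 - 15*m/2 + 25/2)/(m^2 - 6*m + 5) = (m - 5/2)/(m - 1)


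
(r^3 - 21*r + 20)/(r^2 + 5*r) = r - 5 + 4/r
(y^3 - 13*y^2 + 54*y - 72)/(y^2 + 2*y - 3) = (y^3 - 13*y^2 + 54*y - 72)/(y^2 + 2*y - 3)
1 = 1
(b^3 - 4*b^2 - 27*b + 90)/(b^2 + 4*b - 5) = (b^2 - 9*b + 18)/(b - 1)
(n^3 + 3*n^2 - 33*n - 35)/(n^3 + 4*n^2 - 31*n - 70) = (n + 1)/(n + 2)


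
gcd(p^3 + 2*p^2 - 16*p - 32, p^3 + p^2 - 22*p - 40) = p^2 + 6*p + 8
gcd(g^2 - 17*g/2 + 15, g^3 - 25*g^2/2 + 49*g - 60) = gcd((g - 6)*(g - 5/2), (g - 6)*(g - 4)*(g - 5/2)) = g^2 - 17*g/2 + 15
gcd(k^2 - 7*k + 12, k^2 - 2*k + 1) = 1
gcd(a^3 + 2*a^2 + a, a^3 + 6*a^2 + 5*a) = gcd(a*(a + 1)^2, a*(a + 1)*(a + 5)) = a^2 + a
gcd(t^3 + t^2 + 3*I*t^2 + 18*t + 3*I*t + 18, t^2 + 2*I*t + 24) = t + 6*I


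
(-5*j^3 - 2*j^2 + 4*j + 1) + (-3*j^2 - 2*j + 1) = -5*j^3 - 5*j^2 + 2*j + 2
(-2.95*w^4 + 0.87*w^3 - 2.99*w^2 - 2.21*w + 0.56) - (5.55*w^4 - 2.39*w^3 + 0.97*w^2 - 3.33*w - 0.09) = -8.5*w^4 + 3.26*w^3 - 3.96*w^2 + 1.12*w + 0.65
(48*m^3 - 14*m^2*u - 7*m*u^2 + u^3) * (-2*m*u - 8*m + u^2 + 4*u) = -96*m^4*u - 384*m^4 + 76*m^3*u^2 + 304*m^3*u - 9*m*u^4 - 36*m*u^3 + u^5 + 4*u^4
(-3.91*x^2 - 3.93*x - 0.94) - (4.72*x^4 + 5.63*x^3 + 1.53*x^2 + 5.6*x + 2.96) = -4.72*x^4 - 5.63*x^3 - 5.44*x^2 - 9.53*x - 3.9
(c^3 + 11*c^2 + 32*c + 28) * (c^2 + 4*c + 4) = c^5 + 15*c^4 + 80*c^3 + 200*c^2 + 240*c + 112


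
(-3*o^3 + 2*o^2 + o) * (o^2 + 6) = -3*o^5 + 2*o^4 - 17*o^3 + 12*o^2 + 6*o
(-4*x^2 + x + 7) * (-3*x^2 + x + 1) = 12*x^4 - 7*x^3 - 24*x^2 + 8*x + 7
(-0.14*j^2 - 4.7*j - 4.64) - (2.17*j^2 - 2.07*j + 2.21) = -2.31*j^2 - 2.63*j - 6.85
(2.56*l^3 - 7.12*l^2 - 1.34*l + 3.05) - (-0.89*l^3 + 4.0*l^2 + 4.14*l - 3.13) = 3.45*l^3 - 11.12*l^2 - 5.48*l + 6.18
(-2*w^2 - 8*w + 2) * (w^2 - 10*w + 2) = -2*w^4 + 12*w^3 + 78*w^2 - 36*w + 4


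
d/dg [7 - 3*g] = -3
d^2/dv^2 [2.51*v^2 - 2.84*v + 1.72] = 5.02000000000000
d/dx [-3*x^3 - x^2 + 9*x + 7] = -9*x^2 - 2*x + 9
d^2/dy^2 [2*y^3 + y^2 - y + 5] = 12*y + 2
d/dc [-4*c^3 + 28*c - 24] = 28 - 12*c^2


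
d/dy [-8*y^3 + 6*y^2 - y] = -24*y^2 + 12*y - 1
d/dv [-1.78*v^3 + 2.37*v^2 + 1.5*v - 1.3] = -5.34*v^2 + 4.74*v + 1.5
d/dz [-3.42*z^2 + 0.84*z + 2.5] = 0.84 - 6.84*z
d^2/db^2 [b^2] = 2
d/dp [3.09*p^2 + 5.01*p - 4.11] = 6.18*p + 5.01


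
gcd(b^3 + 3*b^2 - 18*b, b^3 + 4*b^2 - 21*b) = b^2 - 3*b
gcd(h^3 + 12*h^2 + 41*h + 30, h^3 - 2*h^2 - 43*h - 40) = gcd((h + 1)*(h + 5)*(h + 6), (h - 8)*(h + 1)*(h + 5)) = h^2 + 6*h + 5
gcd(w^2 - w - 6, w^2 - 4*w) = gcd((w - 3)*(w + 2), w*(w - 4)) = 1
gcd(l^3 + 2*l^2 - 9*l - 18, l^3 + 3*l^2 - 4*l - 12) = l^2 + 5*l + 6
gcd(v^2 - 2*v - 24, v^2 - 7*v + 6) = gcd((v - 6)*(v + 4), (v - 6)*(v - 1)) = v - 6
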